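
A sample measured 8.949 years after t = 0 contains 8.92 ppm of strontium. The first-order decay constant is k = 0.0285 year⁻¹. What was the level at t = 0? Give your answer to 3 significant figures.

t½ = ln 2 / k = 0.69315 / 0.0285 ≈ 24.321 years.
Number of half-lives elapsed: n = 8.949/24.321 ≈ 0.36795.
A₀ = A × 2^n = 8.92 × 2^0.36795 = 8.92 × 1.2905 ≈ 11.511 ppm.

11.5 ppm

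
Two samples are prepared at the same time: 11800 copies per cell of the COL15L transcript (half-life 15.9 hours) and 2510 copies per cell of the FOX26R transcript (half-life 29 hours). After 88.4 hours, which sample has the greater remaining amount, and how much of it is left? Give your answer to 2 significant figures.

FOX26R transcript, 300 copies per cell

COL15L transcript: 11800 × (1/2)^5.5597 ≈ 250.17 copies per cell.
FOX26R transcript: 2510 × (1/2)^3.0483 ≈ 303.42 copies per cell.
FOX26R transcript has more remaining, at ≈ 303.42 copies per cell.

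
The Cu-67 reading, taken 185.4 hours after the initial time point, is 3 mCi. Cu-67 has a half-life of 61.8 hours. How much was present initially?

24 mCi

Number of half-lives elapsed: n = 185.4/61.8 ≈ 3.
A₀ = A × 2^n = 3 × 2^3 = 3 × 8 ≈ 24 mCi.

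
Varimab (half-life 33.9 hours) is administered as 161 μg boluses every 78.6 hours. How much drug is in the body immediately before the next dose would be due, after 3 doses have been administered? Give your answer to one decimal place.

The 3 doses were given 235.8, 157.2, 78.6 hours ago.
Total = 161·(1/2)^(235.8/33.9) + 161·(1/2)^(157.2/33.9) + 161·(1/2)^(78.6/33.9)
      = 1.297 + 6.4699 + 32.275 ≈ 40.042 μg.

40.0 μg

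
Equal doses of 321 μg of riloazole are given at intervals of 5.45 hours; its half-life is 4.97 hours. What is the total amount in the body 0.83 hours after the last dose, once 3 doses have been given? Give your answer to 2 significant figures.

The 3 doses were given 11.73, 6.28, 0.83 hours ago.
Total = 321·(1/2)^(11.73/4.97) + 321·(1/2)^(6.28/4.97) + 321·(1/2)^(0.83/4.97)
      = 62.521 + 133.7 + 285.91 ≈ 482.13 μg.

480 μg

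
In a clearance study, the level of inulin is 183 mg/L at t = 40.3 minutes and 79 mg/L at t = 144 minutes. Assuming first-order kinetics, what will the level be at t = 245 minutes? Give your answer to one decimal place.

34.9 mg/L

Over Δt = 144 − 40.3 = 103.7 minutes, the level fell by a factor of 183/79 ≈ 2.3165.
n = log₂(2.3165) ≈ 1.2119 half-lives, so t½ = 103.7/1.2119 ≈ 85.567 minutes.
From t = 144 to t = 245: 79 × (1/2)^((245−144)/85.567) ≈ 34.858 mg/L.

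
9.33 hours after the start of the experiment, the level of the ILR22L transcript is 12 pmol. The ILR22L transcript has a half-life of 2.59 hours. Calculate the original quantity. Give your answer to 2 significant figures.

150 pmol

Number of half-lives elapsed: n = 9.33/2.59 ≈ 3.6023.
A₀ = A × 2^n = 12 × 2^3.6023 = 12 × 12.145 ≈ 145.74 pmol.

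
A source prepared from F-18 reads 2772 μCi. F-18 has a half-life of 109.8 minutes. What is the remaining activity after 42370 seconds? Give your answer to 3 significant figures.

Convert the elapsed time: 42370 seconds = 706.167 minutes.
Number of half-lives: n = 706.167/109.8 ≈ 6.4314.
Remaining = 2772 × (1/2)^6.4314 = 2772 × 0.011587 ≈ 32.118 μCi.

32.1 μCi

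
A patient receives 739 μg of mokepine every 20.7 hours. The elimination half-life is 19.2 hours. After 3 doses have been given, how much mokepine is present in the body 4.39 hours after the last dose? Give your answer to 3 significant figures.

The 3 doses were given 45.79, 25.09, 4.39 hours ago.
Total = 739·(1/2)^(45.79/19.2) + 739·(1/2)^(25.09/19.2) + 739·(1/2)^(4.39/19.2)
      = 141.49 + 298.72 + 630.69 ≈ 1070.9 μg.

1070 μg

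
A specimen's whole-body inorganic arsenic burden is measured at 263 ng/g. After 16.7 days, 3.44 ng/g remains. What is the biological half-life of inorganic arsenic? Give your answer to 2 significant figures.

2.7 days

A/A₀ = 3.44/263 ≈ 0.01308.
n = log₂(76.453) ≈ 6.2565 half-lives elapsed in 16.7 days.
t½ = 16.7/6.2565 ≈ 2.6692 days.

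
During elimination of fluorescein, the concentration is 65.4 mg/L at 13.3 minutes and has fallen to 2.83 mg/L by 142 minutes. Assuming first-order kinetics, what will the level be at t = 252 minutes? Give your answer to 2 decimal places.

Over Δt = 142 − 13.3 = 128.7 minutes, the level fell by a factor of 65.4/2.83 ≈ 23.11.
n = log₂(23.11) ≈ 4.5304 half-lives, so t½ = 128.7/4.5304 ≈ 28.408 minutes.
From t = 142 to t = 252: 2.83 × (1/2)^((252−142)/28.408) ≈ 0.19326 mg/L.

0.19 mg/L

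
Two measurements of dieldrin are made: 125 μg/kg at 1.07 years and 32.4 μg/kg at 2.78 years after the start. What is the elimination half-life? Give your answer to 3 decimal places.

Over Δt = 2.78 − 1.07 = 1.71 years, the level fell by a factor of 125/32.4 ≈ 3.858.
n = log₂(3.858) ≈ 1.9479 half-lives, so t½ = 1.71/1.9479 ≈ 0.87789 years.

0.878 years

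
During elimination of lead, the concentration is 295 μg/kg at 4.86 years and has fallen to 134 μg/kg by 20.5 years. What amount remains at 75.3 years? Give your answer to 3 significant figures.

Over Δt = 20.5 − 4.86 = 15.64 years, the level fell by a factor of 295/134 ≈ 2.2015.
n = log₂(2.2015) ≈ 1.1385 half-lives, so t½ = 15.64/1.1385 ≈ 13.738 years.
From t = 20.5 to t = 75.3: 134 × (1/2)^((75.3−20.5)/13.738) ≈ 8.4388 μg/kg.

8.44 μg/kg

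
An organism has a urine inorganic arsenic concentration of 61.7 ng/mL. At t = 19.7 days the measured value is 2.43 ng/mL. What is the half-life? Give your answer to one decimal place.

4.2 days

A/A₀ = 2.43/61.7 ≈ 0.039384.
n = log₂(25.391) ≈ 4.6662 half-lives elapsed in 19.7 days.
t½ = 19.7/4.6662 ≈ 4.2218 days.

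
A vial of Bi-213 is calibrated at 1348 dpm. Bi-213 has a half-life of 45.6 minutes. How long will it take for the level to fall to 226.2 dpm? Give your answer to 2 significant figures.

Fraction remaining = 226.2/1348 ≈ 0.1678.
n = log₂(1348/226.2) = ln(5.9593)/ln 2 ≈ 2.5751 half-lives.
t = n × t½ = 2.5751 × 45.6 ≈ 117.43 minutes.

120 minutes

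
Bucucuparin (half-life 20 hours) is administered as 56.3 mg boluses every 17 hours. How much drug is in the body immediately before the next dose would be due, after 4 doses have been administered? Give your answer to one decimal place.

The 4 doses were given 68, 51, 34, 17 hours ago.
Total = 56.3·(1/2)^(68/20) + 56.3·(1/2)^(51/20) + 56.3·(1/2)^(34/20) + 56.3·(1/2)^(17/20)
      = 5.3334 + 9.6135 + 17.328 + 31.234 ≈ 63.51 mg.

63.5 mg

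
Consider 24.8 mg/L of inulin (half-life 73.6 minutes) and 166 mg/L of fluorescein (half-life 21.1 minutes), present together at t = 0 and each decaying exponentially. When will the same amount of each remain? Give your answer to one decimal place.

Set 24.8·(1/2)^(t/73.6) = 166·(1/2)^(t/21.1).
Taking log₂: log₂(24.8/166) = t·(1/73.6 − 1/21.1).
log₂(0.1494) = -2.7428; 1/73.6 − 1/21.1 = -0.033806.
t = -2.7428 / -0.033806 ≈ 81.132 minutes.

81.1 minutes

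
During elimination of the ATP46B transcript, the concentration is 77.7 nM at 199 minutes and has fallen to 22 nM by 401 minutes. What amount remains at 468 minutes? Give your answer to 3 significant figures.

14.5 nM

Over Δt = 401 − 199 = 202 minutes, the level fell by a factor of 77.7/22 ≈ 3.5318.
n = log₂(3.5318) ≈ 1.8204 half-lives, so t½ = 202/1.8204 ≈ 110.96 minutes.
From t = 401 to t = 468: 22 × (1/2)^((468−401)/110.96) ≈ 14.476 nM.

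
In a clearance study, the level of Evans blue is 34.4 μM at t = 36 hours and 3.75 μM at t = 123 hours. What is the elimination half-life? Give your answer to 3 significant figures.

27.2 hours

Over Δt = 123 − 36 = 87 hours, the level fell by a factor of 34.4/3.75 ≈ 9.1733.
n = log₂(9.1733) ≈ 3.1974 half-lives, so t½ = 87/3.1974 ≈ 27.209 hours.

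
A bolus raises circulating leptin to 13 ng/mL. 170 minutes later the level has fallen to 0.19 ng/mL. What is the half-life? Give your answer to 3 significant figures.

A/A₀ = 0.19/13 ≈ 0.014615.
n = log₂(68.421) ≈ 6.0964 half-lives elapsed in 170 minutes.
t½ = 170/6.0964 ≈ 27.885 minutes.

27.9 minutes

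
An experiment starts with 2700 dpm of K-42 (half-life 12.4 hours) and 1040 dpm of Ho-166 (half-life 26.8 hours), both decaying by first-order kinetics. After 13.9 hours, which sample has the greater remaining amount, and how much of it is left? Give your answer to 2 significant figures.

K-42, 1200 dpm

K-42: 2700 × (1/2)^1.121 ≈ 1241.4 dpm.
Ho-166: 1040 × (1/2)^0.51866 ≈ 725.94 dpm.
K-42 has more remaining, at ≈ 1241.4 dpm.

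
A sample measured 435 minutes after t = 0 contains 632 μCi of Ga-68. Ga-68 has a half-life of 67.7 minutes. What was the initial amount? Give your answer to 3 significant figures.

54300 μCi

Number of half-lives elapsed: n = 435/67.7 ≈ 6.4254.
A₀ = A × 2^n = 632 × 2^6.4254 = 632 × 85.949 ≈ 54320 μCi.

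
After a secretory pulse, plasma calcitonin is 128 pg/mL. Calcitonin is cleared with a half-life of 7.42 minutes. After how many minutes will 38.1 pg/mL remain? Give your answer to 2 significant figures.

13 minutes

Fraction remaining = 38.1/128 ≈ 0.29766.
n = log₂(128/38.1) = ln(3.3596)/ln 2 ≈ 1.7483 half-lives.
t = n × t½ = 1.7483 × 7.42 ≈ 12.972 minutes.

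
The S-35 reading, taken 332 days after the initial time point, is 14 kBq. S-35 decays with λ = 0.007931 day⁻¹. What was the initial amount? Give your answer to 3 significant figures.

195 kBq

t½ = ln 2 / λ = 0.69315 / 0.007931 ≈ 87.397 days.
Number of half-lives elapsed: n = 332/87.397 ≈ 3.7987.
A₀ = A × 2^n = 14 × 2^3.7987 = 14 × 13.917 ≈ 194.83 kBq.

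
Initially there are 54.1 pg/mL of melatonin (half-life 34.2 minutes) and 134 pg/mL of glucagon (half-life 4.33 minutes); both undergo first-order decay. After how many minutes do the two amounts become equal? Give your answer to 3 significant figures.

6.49 minutes

Set 54.1·(1/2)^(t/34.2) = 134·(1/2)^(t/4.33).
Taking log₂: log₂(54.1/134) = t·(1/34.2 − 1/4.33).
log₂(0.40373) = -1.3085; 1/34.2 − 1/4.33 = -0.20171.
t = -1.3085 / -0.20171 ≈ 6.4873 minutes.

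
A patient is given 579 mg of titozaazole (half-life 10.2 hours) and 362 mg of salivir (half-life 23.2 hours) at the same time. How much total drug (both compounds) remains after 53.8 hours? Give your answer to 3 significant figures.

87.5 mg

titozaazole: 579 × (1/2)^(53.8/10.2) = 579 × (1/2)^5.2745 ≈ 14.959 mg.
salivir: 362 × (1/2)^(53.8/23.2) = 362 × (1/2)^2.319 ≈ 72.549 mg.
Total = 14.959 + 72.549 ≈ 87.507 mg.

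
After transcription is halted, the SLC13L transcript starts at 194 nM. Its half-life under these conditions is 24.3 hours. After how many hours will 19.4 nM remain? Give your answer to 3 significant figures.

80.7 hours

Fraction remaining = 19.4/194 ≈ 0.1.
n = log₂(194/19.4) = ln(10)/ln 2 ≈ 3.3219 half-lives.
t = n × t½ = 3.3219 × 24.3 ≈ 80.723 hours.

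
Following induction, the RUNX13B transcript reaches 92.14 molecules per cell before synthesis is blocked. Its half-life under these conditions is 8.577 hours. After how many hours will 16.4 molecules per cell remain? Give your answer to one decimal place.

21.4 hours

Fraction remaining = 16.4/92.14 ≈ 0.17799.
n = log₂(92.14/16.4) = ln(5.6183)/ln 2 ≈ 2.4901 half-lives.
t = n × t½ = 2.4901 × 8.577 ≈ 21.358 hours.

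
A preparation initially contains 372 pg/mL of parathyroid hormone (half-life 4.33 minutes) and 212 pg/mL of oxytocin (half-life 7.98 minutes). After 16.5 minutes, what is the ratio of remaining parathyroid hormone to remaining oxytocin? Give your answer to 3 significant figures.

parathyroid hormone: 372 × (1/2)^(16.5/4.33) = 372 × (1/2)^3.8106 ≈ 26.511 pg/mL.
oxytocin: 212 × (1/2)^(16.5/7.98) = 212 × (1/2)^2.0677 ≈ 50.571 pg/mL.
Ratio ≈ 26.511 / 50.571 ≈ 0.52423.

0.524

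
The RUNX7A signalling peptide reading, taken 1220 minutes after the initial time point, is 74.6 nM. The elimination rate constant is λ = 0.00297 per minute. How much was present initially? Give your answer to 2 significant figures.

2800 nM

t½ = ln 2 / λ = 0.69315 / 0.00297 ≈ 233.38 minutes.
Number of half-lives elapsed: n = 1220/233.38 ≈ 5.2275.
A₀ = A × 2^n = 74.6 × 2^5.2275 = 74.6 × 37.465 ≈ 2794.9 nM.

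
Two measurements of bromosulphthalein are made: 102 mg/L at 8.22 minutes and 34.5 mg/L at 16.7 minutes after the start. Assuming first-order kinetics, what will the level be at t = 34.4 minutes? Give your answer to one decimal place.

3.6 mg/L

Over Δt = 16.7 − 8.22 = 8.48 minutes, the level fell by a factor of 102/34.5 ≈ 2.9565.
n = log₂(2.9565) ≈ 1.5639 half-lives, so t½ = 8.48/1.5639 ≈ 5.4223 minutes.
From t = 16.7 to t = 34.4: 34.5 × (1/2)^((34.4−16.7)/5.4223) ≈ 3.5907 mg/L.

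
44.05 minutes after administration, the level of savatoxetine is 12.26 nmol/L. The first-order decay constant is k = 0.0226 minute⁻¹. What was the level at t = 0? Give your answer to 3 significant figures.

33.2 nmol/L

t½ = ln 2 / k = 0.69315 / 0.0226 ≈ 30.67 minutes.
Number of half-lives elapsed: n = 44.05/30.67 ≈ 1.4362.
A₀ = A × 2^n = 12.26 × 2^1.4362 = 12.26 × 2.7062 ≈ 33.177 nmol/L.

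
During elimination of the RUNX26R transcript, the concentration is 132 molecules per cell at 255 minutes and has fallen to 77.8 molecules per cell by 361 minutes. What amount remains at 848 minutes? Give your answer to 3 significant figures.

Over Δt = 361 − 255 = 106 minutes, the level fell by a factor of 132/77.8 ≈ 1.6967.
n = log₂(1.6967) ≈ 0.7627 half-lives, so t½ = 106/0.7627 ≈ 138.98 minutes.
From t = 361 to t = 848: 77.8 × (1/2)^((848−361)/138.98) ≈ 6.8572 molecules per cell.

6.86 molecules per cell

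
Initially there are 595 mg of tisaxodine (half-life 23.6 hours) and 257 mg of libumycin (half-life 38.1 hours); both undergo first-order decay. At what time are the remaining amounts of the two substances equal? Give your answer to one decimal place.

Set 595·(1/2)^(t/23.6) = 257·(1/2)^(t/38.1).
Taking log₂: log₂(595/257) = t·(1/23.6 − 1/38.1).
log₂(2.3152) = 1.2111; 1/23.6 − 1/38.1 = 0.016126.
t = 1.2111 / 0.016126 ≈ 75.103 hours.

75.1 hours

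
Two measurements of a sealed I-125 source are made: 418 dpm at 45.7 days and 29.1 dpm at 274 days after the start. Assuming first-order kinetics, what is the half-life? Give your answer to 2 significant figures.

59 days

Over Δt = 274 − 45.7 = 228.3 days, the level fell by a factor of 418/29.1 ≈ 14.364.
n = log₂(14.364) ≈ 3.8444 half-lives, so t½ = 228.3/3.8444 ≈ 59.385 days.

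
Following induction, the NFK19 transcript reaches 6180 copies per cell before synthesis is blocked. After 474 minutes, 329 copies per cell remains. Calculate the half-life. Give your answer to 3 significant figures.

112 minutes

A/A₀ = 329/6180 ≈ 0.053236.
n = log₂(18.784) ≈ 4.2314 half-lives elapsed in 474 minutes.
t½ = 474/4.2314 ≈ 112.02 minutes.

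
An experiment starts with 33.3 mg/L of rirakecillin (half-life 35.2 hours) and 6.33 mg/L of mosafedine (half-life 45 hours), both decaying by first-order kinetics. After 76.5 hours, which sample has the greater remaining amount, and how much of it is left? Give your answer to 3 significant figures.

rirakecillin: 33.3 × (1/2)^2.1733 ≈ 7.3827 mg/L.
mosafedine: 6.33 × (1/2)^1.7 ≈ 1.9483 mg/L.
Rirakecillin has more remaining, at ≈ 7.3827 mg/L.

rirakecillin, 7.38 mg/L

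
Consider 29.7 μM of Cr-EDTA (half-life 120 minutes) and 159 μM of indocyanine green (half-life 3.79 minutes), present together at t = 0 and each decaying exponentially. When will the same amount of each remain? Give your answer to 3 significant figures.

9.47 minutes

Set 29.7·(1/2)^(t/120) = 159·(1/2)^(t/3.79).
Taking log₂: log₂(29.7/159) = t·(1/120 − 1/3.79).
log₂(0.18679) = -2.4205; 1/120 − 1/3.79 = -0.25552.
t = -2.4205 / -0.25552 ≈ 9.4728 minutes.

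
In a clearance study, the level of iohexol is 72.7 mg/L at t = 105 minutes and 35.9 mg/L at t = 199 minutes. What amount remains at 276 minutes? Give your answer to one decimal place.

20.1 mg/L

Over Δt = 199 − 105 = 94 minutes, the level fell by a factor of 72.7/35.9 ≈ 2.0251.
n = log₂(2.0251) ≈ 1.018 half-lives, so t½ = 94/1.018 ≈ 92.341 minutes.
From t = 199 to t = 276: 35.9 × (1/2)^((276−199)/92.341) ≈ 20.141 mg/L.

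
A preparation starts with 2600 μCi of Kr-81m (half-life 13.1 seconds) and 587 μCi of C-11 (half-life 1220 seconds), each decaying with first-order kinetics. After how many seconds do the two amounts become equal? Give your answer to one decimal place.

28.4 seconds

Set 2600·(1/2)^(t/13.1) = 587·(1/2)^(t/1220).
Taking log₂: log₂(2600/587) = t·(1/13.1 − 1/1220).
log₂(4.4293) = 2.1471; 1/13.1 − 1/1220 = 0.075516.
t = 2.1471 / 0.075516 ≈ 28.432 seconds.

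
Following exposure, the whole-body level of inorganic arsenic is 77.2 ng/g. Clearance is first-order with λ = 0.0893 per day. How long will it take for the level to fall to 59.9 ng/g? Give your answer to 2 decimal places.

2.84 days

t½ = ln 2 / λ = 0.69315 / 0.0893 ≈ 7.762 days.
Fraction remaining = 59.9/77.2 ≈ 0.77591.
n = log₂(77.2/59.9) = ln(1.2888)/ln 2 ≈ 0.36604 half-lives.
t = n × t½ = 0.36604 × 7.762 ≈ 2.8412 days.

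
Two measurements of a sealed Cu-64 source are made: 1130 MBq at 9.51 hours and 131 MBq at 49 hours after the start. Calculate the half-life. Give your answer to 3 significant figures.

12.7 hours

Over Δt = 49 − 9.51 = 39.49 hours, the level fell by a factor of 1130/131 ≈ 8.626.
n = log₂(8.626) ≈ 3.1087 half-lives, so t½ = 39.49/3.1087 ≈ 12.703 hours.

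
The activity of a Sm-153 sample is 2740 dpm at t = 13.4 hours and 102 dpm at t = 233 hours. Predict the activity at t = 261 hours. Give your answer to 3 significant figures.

67.0 dpm

Over Δt = 233 − 13.4 = 219.6 hours, the level fell by a factor of 2740/102 ≈ 26.863.
n = log₂(26.863) ≈ 4.7475 half-lives, so t½ = 219.6/4.7475 ≈ 46.256 hours.
From t = 233 to t = 261: 102 × (1/2)^((261−233)/46.256) ≈ 67.047 dpm.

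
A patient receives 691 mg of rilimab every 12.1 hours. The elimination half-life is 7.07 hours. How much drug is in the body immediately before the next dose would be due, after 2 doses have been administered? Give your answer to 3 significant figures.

275 mg

The 2 doses were given 24.2, 12.1 hours ago.
Total = 691·(1/2)^(24.2/7.07) + 691·(1/2)^(12.1/7.07)
      = 64.429 + 211 ≈ 275.43 mg.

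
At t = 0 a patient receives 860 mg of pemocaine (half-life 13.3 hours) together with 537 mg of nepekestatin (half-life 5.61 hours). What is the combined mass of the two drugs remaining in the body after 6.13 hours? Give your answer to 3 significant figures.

pemocaine: 860 × (1/2)^(6.13/13.3) = 860 × (1/2)^0.4609 ≈ 624.82 mg.
nepekestatin: 537 × (1/2)^(6.13/5.61) = 537 × (1/2)^1.0927 ≈ 251.79 mg.
Total = 624.82 + 251.79 ≈ 876.61 mg.

877 mg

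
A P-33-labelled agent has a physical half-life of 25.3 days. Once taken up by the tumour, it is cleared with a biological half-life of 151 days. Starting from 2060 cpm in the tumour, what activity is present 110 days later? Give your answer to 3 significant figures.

61.1 cpm

1/t_eff = 1/t_phys + 1/t_biol = 1/25.3 + 1/151 = 0.046148 per day.
t_eff = 25.3 × 151 / (25.3 + 151) ≈ 21.669 days.
Remaining = 2060 × (1/2)^(110/21.669) = 2060 × (1/2)^5.0763 ≈ 61.059 cpm.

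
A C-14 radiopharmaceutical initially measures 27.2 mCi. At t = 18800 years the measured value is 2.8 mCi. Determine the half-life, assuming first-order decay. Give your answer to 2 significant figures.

5700 years

A/A₀ = 2.8/27.2 ≈ 0.10294.
n = log₂(9.7143) ≈ 3.2801 half-lives elapsed in 18800 years.
t½ = 18800/3.2801 ≈ 5731.5 years.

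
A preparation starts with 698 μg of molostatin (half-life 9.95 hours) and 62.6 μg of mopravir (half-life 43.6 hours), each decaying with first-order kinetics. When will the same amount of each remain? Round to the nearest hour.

Set 698·(1/2)^(t/9.95) = 62.6·(1/2)^(t/43.6).
Taking log₂: log₂(698/62.6) = t·(1/9.95 − 1/43.6).
log₂(11.15) = 3.479; 1/9.95 − 1/43.6 = 0.077567.
t = 3.479 / 0.077567 ≈ 44.852 hours.

45 hours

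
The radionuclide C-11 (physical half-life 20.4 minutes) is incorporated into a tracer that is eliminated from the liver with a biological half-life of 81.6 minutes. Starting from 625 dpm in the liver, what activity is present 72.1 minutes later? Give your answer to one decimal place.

1/t_eff = 1/t_phys + 1/t_biol = 1/20.4 + 1/81.6 = 0.061275 per minute.
t_eff = 20.4 × 81.6 / (20.4 + 81.6) ≈ 16.32 minutes.
Remaining = 625 × (1/2)^(72.1/16.32) = 625 × (1/2)^4.4179 ≈ 29.239 dpm.

29.2 dpm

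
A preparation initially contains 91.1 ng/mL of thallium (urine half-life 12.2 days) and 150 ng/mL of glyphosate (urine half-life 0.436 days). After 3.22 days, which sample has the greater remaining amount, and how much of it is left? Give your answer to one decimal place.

thallium: 91.1 × (1/2)^0.26393 ≈ 75.869 ng/mL.
glyphosate: 150 × (1/2)^7.3853 ≈ 0.8972 ng/mL.
Thallium has more remaining, at ≈ 75.869 ng/mL.

thallium, 75.9 ng/mL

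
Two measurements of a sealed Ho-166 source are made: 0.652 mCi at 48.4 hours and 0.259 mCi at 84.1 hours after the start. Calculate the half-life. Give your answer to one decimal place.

Over Δt = 84.1 − 48.4 = 35.7 hours, the level fell by a factor of 0.652/0.259 ≈ 2.5174.
n = log₂(2.5174) ≈ 1.3319 half-lives, so t½ = 35.7/1.3319 ≈ 26.803 hours.

26.8 hours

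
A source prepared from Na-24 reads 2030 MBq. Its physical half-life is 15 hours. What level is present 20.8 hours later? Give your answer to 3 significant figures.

776 MBq

Number of half-lives: n = 20.8/15 ≈ 1.3867.
Remaining = 2030 × (1/2)^1.3867 = 2030 × 0.38245 ≈ 776.37 MBq.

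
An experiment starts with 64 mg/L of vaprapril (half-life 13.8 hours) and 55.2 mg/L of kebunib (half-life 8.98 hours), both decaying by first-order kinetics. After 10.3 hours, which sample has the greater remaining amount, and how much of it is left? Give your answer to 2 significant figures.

vaprapril: 64 × (1/2)^0.74638 ≈ 38.15 mg/L.
kebunib: 55.2 × (1/2)^1.147 ≈ 24.926 mg/L.
Vaprapril has more remaining, at ≈ 38.15 mg/L.

vaprapril, 38 mg/L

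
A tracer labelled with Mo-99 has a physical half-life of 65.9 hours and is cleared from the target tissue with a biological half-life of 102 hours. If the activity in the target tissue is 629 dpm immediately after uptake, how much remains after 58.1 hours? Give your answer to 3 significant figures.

230 dpm

1/t_eff = 1/t_phys + 1/t_biol = 1/65.9 + 1/102 = 0.024978 per hour.
t_eff = 65.9 × 102 / (65.9 + 102) ≈ 40.035 hours.
Remaining = 629 × (1/2)^(58.1/40.035) = 629 × (1/2)^1.4512 ≈ 230.03 dpm.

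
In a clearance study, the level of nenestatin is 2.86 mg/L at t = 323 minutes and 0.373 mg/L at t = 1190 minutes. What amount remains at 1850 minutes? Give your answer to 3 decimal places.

Over Δt = 1190 − 323 = 867 minutes, the level fell by a factor of 2.86/0.373 ≈ 7.6676.
n = log₂(7.6676) ≈ 2.9388 half-lives, so t½ = 867/2.9388 ≈ 295.02 minutes.
From t = 1190 to t = 1850: 0.373 × (1/2)^((1850−1190)/295.02) ≈ 0.079117 mg/L.

0.079 mg/L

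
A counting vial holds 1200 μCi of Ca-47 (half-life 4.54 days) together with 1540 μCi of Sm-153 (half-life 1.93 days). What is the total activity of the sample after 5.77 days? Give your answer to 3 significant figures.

Ca-47: 1200 × (1/2)^(5.77/4.54) = 1200 × (1/2)^1.2709 ≈ 497.27 μCi.
Sm-153: 1540 × (1/2)^(5.77/1.93) = 1540 × (1/2)^2.9896 ≈ 193.89 μCi.
Total = 497.27 + 193.89 ≈ 691.16 μCi.

691 μCi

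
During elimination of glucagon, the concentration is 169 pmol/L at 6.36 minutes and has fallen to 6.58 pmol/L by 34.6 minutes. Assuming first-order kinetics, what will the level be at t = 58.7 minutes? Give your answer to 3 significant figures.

0.412 pmol/L

Over Δt = 34.6 − 6.36 = 28.24 minutes, the level fell by a factor of 169/6.58 ≈ 25.684.
n = log₂(25.684) ≈ 4.6828 half-lives, so t½ = 28.24/4.6828 ≈ 6.0306 minutes.
From t = 34.6 to t = 58.7: 6.58 × (1/2)^((58.7−34.6)/6.0306) ≈ 0.41231 pmol/L.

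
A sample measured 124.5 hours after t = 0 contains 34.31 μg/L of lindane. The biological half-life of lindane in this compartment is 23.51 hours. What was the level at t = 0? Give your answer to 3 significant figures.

Number of half-lives elapsed: n = 124.5/23.51 ≈ 5.2956.
A₀ = A × 2^n = 34.31 × 2^5.2956 = 34.31 × 39.277 ≈ 1347.6 μg/L.

1350 μg/L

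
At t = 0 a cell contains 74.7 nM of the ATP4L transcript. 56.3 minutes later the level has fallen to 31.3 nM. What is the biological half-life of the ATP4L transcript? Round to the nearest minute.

A/A₀ = 31.3/74.7 ≈ 0.41901.
n = log₂(2.3866) ≈ 1.2549 half-lives elapsed in 56.3 minutes.
t½ = 56.3/1.2549 ≈ 44.863 minutes.

45 minutes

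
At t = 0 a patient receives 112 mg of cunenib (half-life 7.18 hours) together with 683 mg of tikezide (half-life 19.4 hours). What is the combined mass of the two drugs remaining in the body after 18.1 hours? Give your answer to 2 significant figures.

380 mg

cunenib: 112 × (1/2)^(18.1/7.18) = 112 × (1/2)^2.5209 ≈ 19.514 mg.
tikezide: 683 × (1/2)^(18.1/19.4) = 683 × (1/2)^0.93299 ≈ 357.74 mg.
Total = 19.514 + 357.74 ≈ 377.25 mg.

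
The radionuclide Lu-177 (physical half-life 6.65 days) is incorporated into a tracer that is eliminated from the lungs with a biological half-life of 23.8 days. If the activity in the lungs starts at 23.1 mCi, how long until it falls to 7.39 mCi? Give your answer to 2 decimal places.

1/t_eff = 1/t_phys + 1/t_biol = 1/6.65 + 1/23.8 = 0.19239 per day.
t_eff = 6.65 × 23.8 / (6.65 + 23.8) ≈ 5.1977 days.
n = log₂(23.1/7.39) ≈ 1.6442; t = 1.6442 × 5.1977 ≈ 8.5463 days.

8.55 days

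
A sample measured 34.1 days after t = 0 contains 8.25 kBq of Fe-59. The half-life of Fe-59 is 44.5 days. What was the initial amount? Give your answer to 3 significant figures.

Number of half-lives elapsed: n = 34.1/44.5 ≈ 0.76629.
A₀ = A × 2^n = 8.25 × 2^0.76629 = 8.25 × 1.7009 ≈ 14.032 kBq.

14.0 kBq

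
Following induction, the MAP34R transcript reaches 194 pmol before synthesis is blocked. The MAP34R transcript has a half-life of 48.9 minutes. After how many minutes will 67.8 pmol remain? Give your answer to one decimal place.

Fraction remaining = 67.8/194 ≈ 0.34948.
n = log₂(194/67.8) = ln(2.8614)/ln 2 ≈ 1.5167 half-lives.
t = n × t½ = 1.5167 × 48.9 ≈ 74.167 minutes.

74.2 minutes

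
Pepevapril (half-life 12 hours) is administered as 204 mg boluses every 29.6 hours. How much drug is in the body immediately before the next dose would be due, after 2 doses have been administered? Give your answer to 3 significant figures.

The 2 doses were given 59.2, 29.6 hours ago.
Total = 204·(1/2)^(59.2/12) + 204·(1/2)^(29.6/12)
      = 6.6765 + 36.905 ≈ 43.582 mg.

43.6 mg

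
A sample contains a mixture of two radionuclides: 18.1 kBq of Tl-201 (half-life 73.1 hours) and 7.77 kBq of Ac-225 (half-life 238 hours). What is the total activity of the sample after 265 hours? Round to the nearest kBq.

5 kBq

Tl-201: 18.1 × (1/2)^(265/73.1) = 18.1 × (1/2)^3.6252 ≈ 1.4669 kBq.
Ac-225: 7.77 × (1/2)^(265/238) = 7.77 × (1/2)^1.1134 ≈ 3.5912 kBq.
Total = 1.4669 + 3.5912 ≈ 5.0581 kBq.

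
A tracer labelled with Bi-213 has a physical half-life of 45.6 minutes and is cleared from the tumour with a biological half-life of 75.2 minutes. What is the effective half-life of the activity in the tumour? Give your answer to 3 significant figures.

1/t_eff = 1/t_phys + 1/t_biol = 1/45.6 + 1/75.2 = 0.035228 per minute.
t_eff = 45.6 × 75.2 / (45.6 + 75.2) ≈ 28.387 minutes.

28.4 minutes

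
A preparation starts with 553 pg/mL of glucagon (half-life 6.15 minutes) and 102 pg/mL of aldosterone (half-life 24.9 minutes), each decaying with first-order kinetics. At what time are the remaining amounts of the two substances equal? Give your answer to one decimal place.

19.9 minutes

Set 553·(1/2)^(t/6.15) = 102·(1/2)^(t/24.9).
Taking log₂: log₂(553/102) = t·(1/6.15 − 1/24.9).
log₂(5.4216) = 2.4387; 1/6.15 − 1/24.9 = 0.12244.
t = 2.4387 / 0.12244 ≈ 19.917 minutes.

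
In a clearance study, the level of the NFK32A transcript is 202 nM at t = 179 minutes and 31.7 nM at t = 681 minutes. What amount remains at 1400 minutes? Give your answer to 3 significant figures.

2.23 nM

Over Δt = 681 − 179 = 502 minutes, the level fell by a factor of 202/31.7 ≈ 6.3722.
n = log₂(6.3722) ≈ 2.6718 half-lives, so t½ = 502/2.6718 ≈ 187.89 minutes.
From t = 681 to t = 1400: 31.7 × (1/2)^((1400−681)/187.89) ≈ 2.2341 nM.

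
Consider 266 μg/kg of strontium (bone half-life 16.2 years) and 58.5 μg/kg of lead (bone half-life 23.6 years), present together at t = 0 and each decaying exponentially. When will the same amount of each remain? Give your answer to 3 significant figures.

113 years

Set 266·(1/2)^(t/16.2) = 58.5·(1/2)^(t/23.6).
Taking log₂: log₂(266/58.5) = t·(1/16.2 − 1/23.6).
log₂(4.547) = 2.1849; 1/16.2 − 1/23.6 = 0.019356.
t = 2.1849 / 0.019356 ≈ 112.88 years.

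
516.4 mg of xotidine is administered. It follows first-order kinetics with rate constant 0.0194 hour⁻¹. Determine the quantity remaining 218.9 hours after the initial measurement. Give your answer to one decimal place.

t½ = ln 2 / k = 0.69315 / 0.0194 ≈ 35.729 hours.
Number of half-lives: n = 218.9/35.729 ≈ 6.1266.
Remaining = 516.4 × (1/2)^6.1266 = 516.4 × 0.014312 ≈ 7.3907 mg.

7.4 mg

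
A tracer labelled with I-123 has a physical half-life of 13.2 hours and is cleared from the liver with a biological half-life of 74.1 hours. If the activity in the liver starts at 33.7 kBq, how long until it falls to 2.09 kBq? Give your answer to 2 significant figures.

1/t_eff = 1/t_phys + 1/t_biol = 1/13.2 + 1/74.1 = 0.089253 per hour.
t_eff = 13.2 × 74.1 / (13.2 + 74.1) ≈ 11.204 hours.
n = log₂(33.7/2.09) ≈ 4.0112; t = 4.0112 × 11.204 ≈ 44.942 hours.

45 hours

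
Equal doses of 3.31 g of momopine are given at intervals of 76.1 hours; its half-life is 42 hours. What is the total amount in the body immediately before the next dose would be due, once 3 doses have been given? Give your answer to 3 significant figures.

The 3 doses were given 228.3, 152.2, 76.1 hours ago.
Total = 3.31·(1/2)^(228.3/42) + 3.31·(1/2)^(152.2/42) + 3.31·(1/2)^(76.1/42)
      = 0.076474 + 0.26851 + 0.94274 ≈ 1.2877 g.

1.29 g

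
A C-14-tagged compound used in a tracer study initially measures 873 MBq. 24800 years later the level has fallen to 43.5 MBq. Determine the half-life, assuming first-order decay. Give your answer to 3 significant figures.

5730 years

A/A₀ = 43.5/873 ≈ 0.049828.
n = log₂(20.069) ≈ 4.3269 half-lives elapsed in 24800 years.
t½ = 24800/4.3269 ≈ 5731.6 years.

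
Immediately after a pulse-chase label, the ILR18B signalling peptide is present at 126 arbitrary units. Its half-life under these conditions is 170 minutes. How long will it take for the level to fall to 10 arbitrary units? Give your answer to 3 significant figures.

621 minutes

Fraction remaining = 10/126 ≈ 0.079365.
n = log₂(126/10) = ln(12.6)/ln 2 ≈ 3.6554 half-lives.
t = n × t½ = 3.6554 × 170 ≈ 621.41 minutes.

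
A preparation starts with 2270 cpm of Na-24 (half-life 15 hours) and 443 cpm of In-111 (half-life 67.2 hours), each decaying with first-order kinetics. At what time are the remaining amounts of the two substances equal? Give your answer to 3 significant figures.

Set 2270·(1/2)^(t/15) = 443·(1/2)^(t/67.2).
Taking log₂: log₂(2270/443) = t·(1/15 − 1/67.2).
log₂(5.1242) = 2.3573; 1/15 − 1/67.2 = 0.051786.
t = 2.3573 / 0.051786 ≈ 45.521 hours.

45.5 hours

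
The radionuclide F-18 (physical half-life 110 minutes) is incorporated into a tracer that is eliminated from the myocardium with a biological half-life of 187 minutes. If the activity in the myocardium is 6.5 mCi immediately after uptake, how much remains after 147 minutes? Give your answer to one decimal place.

1/t_eff = 1/t_phys + 1/t_biol = 1/110 + 1/187 = 0.014439 per minute.
t_eff = 110 × 187 / (110 + 187) ≈ 69.259 minutes.
Remaining = 6.5 × (1/2)^(147/69.259) = 6.5 × (1/2)^2.1225 ≈ 1.4928 mCi.

1.5 mCi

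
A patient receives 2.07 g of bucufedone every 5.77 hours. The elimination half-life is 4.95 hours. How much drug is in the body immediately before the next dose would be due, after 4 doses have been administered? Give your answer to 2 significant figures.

1.6 g

The 4 doses were given 23.08, 17.31, 11.54, 5.77 hours ago.
Total = 2.07·(1/2)^(23.08/4.95) + 2.07·(1/2)^(17.31/4.95) + 2.07·(1/2)^(11.54/4.95) + 2.07·(1/2)^(5.77/4.95)
      = 0.08173 + 0.18335 + 0.41132 + 0.92273 ≈ 1.5991 g.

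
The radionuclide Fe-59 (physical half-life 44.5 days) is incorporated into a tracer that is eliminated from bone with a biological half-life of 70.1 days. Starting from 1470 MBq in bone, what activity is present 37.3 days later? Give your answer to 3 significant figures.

569 MBq

1/t_eff = 1/t_phys + 1/t_biol = 1/44.5 + 1/70.1 = 0.036737 per day.
t_eff = 44.5 × 70.1 / (44.5 + 70.1) ≈ 27.22 days.
Remaining = 1470 × (1/2)^(37.3/27.22) = 1470 × (1/2)^1.3703 ≈ 568.61 MBq.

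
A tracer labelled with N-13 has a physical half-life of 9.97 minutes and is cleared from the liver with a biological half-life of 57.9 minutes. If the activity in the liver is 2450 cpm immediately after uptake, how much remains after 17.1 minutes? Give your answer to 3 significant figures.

608 cpm

1/t_eff = 1/t_phys + 1/t_biol = 1/9.97 + 1/57.9 = 0.11757 per minute.
t_eff = 9.97 × 57.9 / (9.97 + 57.9) ≈ 8.5054 minutes.
Remaining = 2450 × (1/2)^(17.1/8.5054) = 2450 × (1/2)^2.0105 ≈ 608.07 cpm.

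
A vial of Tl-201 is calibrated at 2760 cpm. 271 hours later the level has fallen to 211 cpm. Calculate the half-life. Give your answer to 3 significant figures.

A/A₀ = 211/2760 ≈ 0.076449.
n = log₂(13.081) ≈ 3.7094 half-lives elapsed in 271 hours.
t½ = 271/3.7094 ≈ 73.059 hours.

73.1 hours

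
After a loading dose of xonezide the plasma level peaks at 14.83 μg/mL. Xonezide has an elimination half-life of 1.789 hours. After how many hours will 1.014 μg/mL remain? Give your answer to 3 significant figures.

Fraction remaining = 1.014/14.83 ≈ 0.068375.
n = log₂(14.83/1.014) = ln(14.625)/ln 2 ≈ 3.8704 half-lives.
t = n × t½ = 3.8704 × 1.789 ≈ 6.9241 hours.

6.92 hours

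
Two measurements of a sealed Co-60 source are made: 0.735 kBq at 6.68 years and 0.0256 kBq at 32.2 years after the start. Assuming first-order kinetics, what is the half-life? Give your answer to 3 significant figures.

5.27 years

Over Δt = 32.2 − 6.68 = 25.52 years, the level fell by a factor of 0.735/0.0256 ≈ 28.711.
n = log₂(28.711) ≈ 4.8435 half-lives, so t½ = 25.52/4.8435 ≈ 5.2689 years.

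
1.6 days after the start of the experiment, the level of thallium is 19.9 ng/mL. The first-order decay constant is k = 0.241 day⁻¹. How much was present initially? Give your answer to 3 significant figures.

t½ = ln 2 / k = 0.69315 / 0.241 ≈ 2.8761 days.
Number of half-lives elapsed: n = 1.6/2.8761 ≈ 0.5563.
A₀ = A × 2^n = 19.9 × 2^0.5563 = 19.9 × 1.4705 ≈ 29.263 ng/mL.

29.3 ng/mL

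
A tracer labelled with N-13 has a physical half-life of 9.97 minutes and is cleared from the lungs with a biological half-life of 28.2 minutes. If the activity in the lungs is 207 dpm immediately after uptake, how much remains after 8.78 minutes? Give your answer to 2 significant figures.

91 dpm

1/t_eff = 1/t_phys + 1/t_biol = 1/9.97 + 1/28.2 = 0.13576 per minute.
t_eff = 9.97 × 28.2 / (9.97 + 28.2) ≈ 7.3658 minutes.
Remaining = 207 × (1/2)^(8.78/7.3658) = 207 × (1/2)^1.192 ≈ 90.604 dpm.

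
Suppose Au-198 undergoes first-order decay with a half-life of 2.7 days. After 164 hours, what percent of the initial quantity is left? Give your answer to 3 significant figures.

164 hours = 6.83333 days.
n = 6.83333/2.7 ≈ 2.5309 half-lives.
Fraction remaining = (1/2)^2.5309 ≈ 0.17304, i.e. 17.304%.

17.3%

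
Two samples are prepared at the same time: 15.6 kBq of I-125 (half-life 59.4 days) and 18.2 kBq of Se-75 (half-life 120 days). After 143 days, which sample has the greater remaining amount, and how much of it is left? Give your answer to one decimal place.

Se-75, 8.0 kBq

I-125: 15.6 × (1/2)^2.4074 ≈ 2.9405 kBq.
Se-75: 18.2 × (1/2)^1.1917 ≈ 7.9679 kBq.
Se-75 has more remaining, at ≈ 7.9679 kBq.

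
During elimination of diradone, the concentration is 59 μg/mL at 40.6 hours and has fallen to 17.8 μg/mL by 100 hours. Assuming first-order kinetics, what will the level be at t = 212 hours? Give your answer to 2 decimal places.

1.86 μg/mL

Over Δt = 100 − 40.6 = 59.4 hours, the level fell by a factor of 59/17.8 ≈ 3.3146.
n = log₂(3.3146) ≈ 1.7288 half-lives, so t½ = 59.4/1.7288 ≈ 34.358 hours.
From t = 100 to t = 212: 17.8 × (1/2)^((212−100)/34.358) ≈ 1.8584 μg/mL.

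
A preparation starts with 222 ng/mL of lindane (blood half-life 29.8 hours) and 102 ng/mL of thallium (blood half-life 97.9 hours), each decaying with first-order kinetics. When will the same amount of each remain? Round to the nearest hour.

Set 222·(1/2)^(t/29.8) = 102·(1/2)^(t/97.9).
Taking log₂: log₂(222/102) = t·(1/29.8 − 1/97.9).
log₂(2.1765) = 1.122; 1/29.8 − 1/97.9 = 0.023343.
t = 1.122 / 0.023343 ≈ 48.066 hours.

48 hours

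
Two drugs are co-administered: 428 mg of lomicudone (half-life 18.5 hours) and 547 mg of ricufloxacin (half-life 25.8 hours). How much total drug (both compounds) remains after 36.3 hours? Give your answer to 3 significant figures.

316 mg

lomicudone: 428 × (1/2)^(36.3/18.5) = 428 × (1/2)^1.9622 ≈ 109.84 mg.
ricufloxacin: 547 × (1/2)^(36.3/25.8) = 547 × (1/2)^1.407 ≈ 206.27 mg.
Total = 109.84 + 206.27 ≈ 316.12 mg.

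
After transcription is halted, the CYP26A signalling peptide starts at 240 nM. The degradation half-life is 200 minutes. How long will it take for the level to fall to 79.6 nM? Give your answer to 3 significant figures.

Fraction remaining = 79.6/240 ≈ 0.33167.
n = log₂(240/79.6) = ln(3.0151)/ln 2 ≈ 1.5922 half-lives.
t = n × t½ = 1.5922 × 200 ≈ 318.44 minutes.

318 minutes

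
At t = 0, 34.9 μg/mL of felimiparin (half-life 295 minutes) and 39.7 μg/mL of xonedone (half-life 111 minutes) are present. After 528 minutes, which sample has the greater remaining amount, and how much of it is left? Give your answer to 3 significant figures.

felimiparin: 34.9 × (1/2)^1.7898 ≈ 10.093 μg/mL.
xonedone: 39.7 × (1/2)^4.7568 ≈ 1.4685 μg/mL.
Felimiparin has more remaining, at ≈ 10.093 μg/mL.

felimiparin, 10.1 μg/mL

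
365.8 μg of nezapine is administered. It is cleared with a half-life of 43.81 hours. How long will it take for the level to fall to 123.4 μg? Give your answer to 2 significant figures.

69 hours

Fraction remaining = 123.4/365.8 ≈ 0.33734.
n = log₂(365.8/123.4) = ln(2.9643)/ln 2 ≈ 1.5677 half-lives.
t = n × t½ = 1.5677 × 43.81 ≈ 68.681 hours.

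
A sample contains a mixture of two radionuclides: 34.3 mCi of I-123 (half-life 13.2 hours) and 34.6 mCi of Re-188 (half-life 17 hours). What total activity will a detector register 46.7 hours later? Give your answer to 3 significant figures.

I-123: 34.3 × (1/2)^(46.7/13.2) = 34.3 × (1/2)^3.5379 ≈ 2.9532 mCi.
Re-188: 34.6 × (1/2)^(46.7/17) = 34.6 × (1/2)^2.7471 ≈ 5.1538 mCi.
Total = 2.9532 + 5.1538 ≈ 8.107 mCi.

8.11 mCi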